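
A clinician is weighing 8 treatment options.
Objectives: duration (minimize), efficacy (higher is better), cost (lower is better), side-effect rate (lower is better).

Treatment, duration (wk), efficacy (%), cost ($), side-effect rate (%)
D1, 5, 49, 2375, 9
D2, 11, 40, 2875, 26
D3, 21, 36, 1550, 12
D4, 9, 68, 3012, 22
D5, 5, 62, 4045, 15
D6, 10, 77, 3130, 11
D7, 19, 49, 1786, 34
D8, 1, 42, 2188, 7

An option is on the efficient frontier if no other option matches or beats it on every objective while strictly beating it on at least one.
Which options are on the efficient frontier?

D1, D3, D4, D5, D6, D7, D8

D1: not dominated.
D2: dominated by D1 (duration 5≤11, efficacy 49≥40, cost 2375≤2875, side-effect rate 9≤26).
D3: not dominated (best cost).
D4: not dominated.
D5: not dominated.
D6: not dominated (best efficacy).
D7: not dominated.
D8: not dominated (best duration).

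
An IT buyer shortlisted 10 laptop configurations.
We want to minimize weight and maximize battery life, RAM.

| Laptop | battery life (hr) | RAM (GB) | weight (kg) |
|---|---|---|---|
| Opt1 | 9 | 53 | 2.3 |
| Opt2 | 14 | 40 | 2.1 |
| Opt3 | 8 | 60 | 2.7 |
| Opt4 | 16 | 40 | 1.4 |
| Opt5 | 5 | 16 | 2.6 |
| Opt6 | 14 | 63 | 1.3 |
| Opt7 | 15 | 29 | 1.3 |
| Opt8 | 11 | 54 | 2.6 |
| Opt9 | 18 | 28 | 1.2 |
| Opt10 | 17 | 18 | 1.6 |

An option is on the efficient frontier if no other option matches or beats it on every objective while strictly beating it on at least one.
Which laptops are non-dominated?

Opt1: dominated by Opt6 (battery life 14≥9, RAM 63≥53, weight 1.3≤2.3).
Opt2: dominated by Opt4 (battery life 16≥14, RAM 40≥40, weight 1.4≤2.1).
Opt3: dominated by Opt6 (battery life 14≥8, RAM 63≥60, weight 1.3≤2.7).
Opt4: not dominated.
Opt5: dominated by Opt1 (battery life 9≥5, RAM 53≥16, weight 2.3≤2.6).
Opt6: not dominated (best RAM).
Opt7: not dominated.
Opt8: dominated by Opt6 (battery life 14≥11, RAM 63≥54, weight 1.3≤2.6).
Opt9: not dominated (best battery life).
Opt10: dominated by Opt9 (battery life 18≥17, RAM 28≥18, weight 1.2≤1.6).

Opt4, Opt6, Opt7, Opt9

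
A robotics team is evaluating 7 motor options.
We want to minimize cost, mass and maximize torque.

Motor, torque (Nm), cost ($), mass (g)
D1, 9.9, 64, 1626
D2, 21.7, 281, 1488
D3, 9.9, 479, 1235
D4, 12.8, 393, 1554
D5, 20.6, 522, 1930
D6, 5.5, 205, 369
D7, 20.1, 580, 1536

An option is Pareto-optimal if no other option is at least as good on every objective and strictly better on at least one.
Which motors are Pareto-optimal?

D1, D2, D3, D6

D1: not dominated (best cost).
D2: not dominated (best torque).
D3: not dominated.
D4: dominated by D2 (torque 21.7≥12.8, cost 281≤393, mass 1488≤1554).
D5: dominated by D2 (torque 21.7≥20.6, cost 281≤522, mass 1488≤1930).
D6: not dominated (best mass).
D7: dominated by D2 (torque 21.7≥20.1, cost 281≤580, mass 1488≤1536).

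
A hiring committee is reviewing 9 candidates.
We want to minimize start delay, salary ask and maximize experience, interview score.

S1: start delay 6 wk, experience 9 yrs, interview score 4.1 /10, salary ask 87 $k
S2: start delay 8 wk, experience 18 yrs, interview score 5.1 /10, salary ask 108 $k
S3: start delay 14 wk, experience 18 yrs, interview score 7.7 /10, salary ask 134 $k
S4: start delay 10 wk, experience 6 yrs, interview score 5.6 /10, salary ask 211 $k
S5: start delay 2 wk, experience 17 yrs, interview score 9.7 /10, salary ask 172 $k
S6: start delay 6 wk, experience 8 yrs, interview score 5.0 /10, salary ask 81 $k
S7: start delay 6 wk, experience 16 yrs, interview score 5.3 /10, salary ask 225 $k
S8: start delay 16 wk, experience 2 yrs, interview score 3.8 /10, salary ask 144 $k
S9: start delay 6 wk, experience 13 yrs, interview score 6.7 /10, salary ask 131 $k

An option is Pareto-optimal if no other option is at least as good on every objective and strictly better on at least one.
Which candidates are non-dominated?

S1, S2, S3, S5, S6, S9

S1: not dominated.
S2: not dominated.
S3: not dominated.
S4: dominated by S5 (start delay 2≤10, experience 17≥6, interview score 9.7≥5.6, salary ask 172≤211).
S5: not dominated (best start delay).
S6: not dominated (best salary ask).
S7: dominated by S5 (start delay 2≤6, experience 17≥16, interview score 9.7≥5.3, salary ask 172≤225).
S8: dominated by S1 (start delay 6≤16, experience 9≥2, interview score 4.1≥3.8, salary ask 87≤144).
S9: not dominated.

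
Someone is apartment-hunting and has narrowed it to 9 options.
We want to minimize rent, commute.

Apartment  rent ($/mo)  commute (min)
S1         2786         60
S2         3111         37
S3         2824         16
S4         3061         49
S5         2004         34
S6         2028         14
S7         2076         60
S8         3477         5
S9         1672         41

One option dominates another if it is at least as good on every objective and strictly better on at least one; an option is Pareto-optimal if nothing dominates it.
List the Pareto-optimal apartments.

S1: dominated by S5 (rent 2004≤2786, commute 34≤60).
S2: dominated by S3 (rent 2824≤3111, commute 16≤37).
S3: dominated by S6 (rent 2028≤2824, commute 14≤16).
S4: dominated by S3 (rent 2824≤3061, commute 16≤49).
S5: not dominated.
S6: not dominated.
S7: dominated by S5 (rent 2004≤2076, commute 34≤60).
S8: not dominated (best commute).
S9: not dominated (best rent).

S5, S6, S8, S9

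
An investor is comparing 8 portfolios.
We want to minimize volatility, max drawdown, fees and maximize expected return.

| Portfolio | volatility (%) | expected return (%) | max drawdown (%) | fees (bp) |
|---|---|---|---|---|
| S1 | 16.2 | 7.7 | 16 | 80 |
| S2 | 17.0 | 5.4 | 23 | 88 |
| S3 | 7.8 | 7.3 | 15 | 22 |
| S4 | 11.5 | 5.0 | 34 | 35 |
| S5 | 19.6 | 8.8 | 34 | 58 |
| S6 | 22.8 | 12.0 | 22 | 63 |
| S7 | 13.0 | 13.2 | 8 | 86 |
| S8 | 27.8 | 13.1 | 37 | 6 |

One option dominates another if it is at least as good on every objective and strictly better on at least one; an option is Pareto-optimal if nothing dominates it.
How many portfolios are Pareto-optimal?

S1: not dominated.
S2: dominated by S1 (volatility 16.2≤17.0, expected return 7.7≥5.4, max drawdown 16≤23, fees 80≤88).
S3: not dominated (best volatility).
S4: dominated by S3 (volatility 7.8≤11.5, expected return 7.3≥5.0, max drawdown 15≤34, fees 22≤35).
S5: not dominated.
S6: not dominated.
S7: not dominated (best expected return).
S8: not dominated (best fees).
Pareto-optimal: S1, S3, S5, S6, S7, S8 → 6.

6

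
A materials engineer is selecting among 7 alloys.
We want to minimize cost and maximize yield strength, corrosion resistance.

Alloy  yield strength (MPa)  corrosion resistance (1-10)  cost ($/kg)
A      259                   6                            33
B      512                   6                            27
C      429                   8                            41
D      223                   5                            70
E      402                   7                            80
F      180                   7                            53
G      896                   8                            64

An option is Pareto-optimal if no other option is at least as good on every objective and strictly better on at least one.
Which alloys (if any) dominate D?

A, B, C, G

A: yield strength 259≥223, corrosion resistance 6≥5, cost 33≤70 — dominates D.
B: yield strength 512≥223, corrosion resistance 6≥5, cost 27≤70 — dominates D.
C: yield strength 429≥223, corrosion resistance 8≥5, cost 41≤70 — dominates D.
G: yield strength 896≥223, corrosion resistance 8≥5, cost 64≤70 — dominates D.
Others (E, F) are each worse than D on at least one objective.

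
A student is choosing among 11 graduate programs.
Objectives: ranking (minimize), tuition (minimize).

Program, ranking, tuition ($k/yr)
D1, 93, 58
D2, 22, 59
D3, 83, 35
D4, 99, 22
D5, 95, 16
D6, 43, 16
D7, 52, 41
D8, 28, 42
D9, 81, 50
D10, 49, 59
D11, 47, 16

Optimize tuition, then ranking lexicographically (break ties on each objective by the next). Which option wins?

D6

First minimize tuition: best is 16, kept {D5, D6, D11}.
Then minimize ranking: best is 43, kept {D6}.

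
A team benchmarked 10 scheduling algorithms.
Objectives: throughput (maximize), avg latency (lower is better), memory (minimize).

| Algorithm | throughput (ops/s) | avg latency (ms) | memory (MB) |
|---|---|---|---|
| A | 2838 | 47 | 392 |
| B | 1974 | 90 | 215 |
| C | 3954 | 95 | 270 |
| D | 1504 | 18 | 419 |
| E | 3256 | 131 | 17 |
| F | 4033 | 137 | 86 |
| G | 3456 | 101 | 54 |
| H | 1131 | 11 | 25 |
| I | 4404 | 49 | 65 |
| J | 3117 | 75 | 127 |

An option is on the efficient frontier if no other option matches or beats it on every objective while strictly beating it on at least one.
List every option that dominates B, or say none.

I: throughput 4404≥1974, avg latency 49≤90, memory 65≤215 — dominates B.
J: throughput 3117≥1974, avg latency 75≤90, memory 127≤215 — dominates B.
Others (A, C, D, E, F, G, H) are each worse than B on at least one objective.

I, J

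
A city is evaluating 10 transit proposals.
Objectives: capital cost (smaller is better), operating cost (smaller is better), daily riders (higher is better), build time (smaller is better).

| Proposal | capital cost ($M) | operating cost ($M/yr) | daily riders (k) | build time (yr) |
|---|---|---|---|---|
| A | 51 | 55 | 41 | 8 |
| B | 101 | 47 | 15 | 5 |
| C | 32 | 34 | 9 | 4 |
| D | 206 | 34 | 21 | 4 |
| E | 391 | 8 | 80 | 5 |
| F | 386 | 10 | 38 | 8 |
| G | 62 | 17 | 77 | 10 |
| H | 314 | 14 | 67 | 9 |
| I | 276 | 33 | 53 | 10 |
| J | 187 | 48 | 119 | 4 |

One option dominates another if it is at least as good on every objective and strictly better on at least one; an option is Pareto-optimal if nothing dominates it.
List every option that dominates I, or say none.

G: capital cost 62≤276, operating cost 17≤33, daily riders 77≥53, build time 10≤10 — dominates I.
Others (A, B, C, D, E, F, H, J) are each worse than I on at least one objective.

G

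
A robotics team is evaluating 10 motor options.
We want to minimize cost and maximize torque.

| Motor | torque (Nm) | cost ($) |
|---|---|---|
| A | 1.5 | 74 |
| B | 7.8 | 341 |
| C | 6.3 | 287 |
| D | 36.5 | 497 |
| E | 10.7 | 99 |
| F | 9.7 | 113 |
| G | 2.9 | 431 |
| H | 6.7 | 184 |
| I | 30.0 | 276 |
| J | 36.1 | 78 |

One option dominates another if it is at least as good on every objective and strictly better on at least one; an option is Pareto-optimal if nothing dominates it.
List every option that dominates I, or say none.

J: torque 36.1≥30.0, cost 78≤276 — dominates I.
Others (A, B, C, D, E, F, G, H) are each worse than I on at least one objective.

J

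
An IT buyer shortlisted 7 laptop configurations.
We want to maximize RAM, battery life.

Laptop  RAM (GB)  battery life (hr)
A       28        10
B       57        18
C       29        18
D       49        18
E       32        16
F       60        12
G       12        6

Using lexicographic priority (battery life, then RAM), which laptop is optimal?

B

First maximize battery life: best is 18, kept {B, C, D}.
Then maximize RAM: best is 57, kept {B}.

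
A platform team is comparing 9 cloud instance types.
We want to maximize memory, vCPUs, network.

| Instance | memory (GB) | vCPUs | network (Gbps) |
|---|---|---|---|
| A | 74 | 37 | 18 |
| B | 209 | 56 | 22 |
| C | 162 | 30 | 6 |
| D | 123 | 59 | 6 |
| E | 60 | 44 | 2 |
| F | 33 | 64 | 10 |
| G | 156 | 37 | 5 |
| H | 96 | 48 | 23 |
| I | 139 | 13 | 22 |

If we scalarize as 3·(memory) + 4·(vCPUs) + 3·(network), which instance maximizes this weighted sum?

B

A: 3·74 + 4·37 + 3·18 = 424
B: 3·209 + 4·56 + 3·22 = 917
C: 3·162 + 4·30 + 3·6 = 624
D: 3·123 + 4·59 + 3·6 = 623
E: 3·60 + 4·44 + 3·2 = 362
F: 3·33 + 4·64 + 3·10 = 385
G: 3·156 + 4·37 + 3·5 = 631
H: 3·96 + 4·48 + 3·23 = 549
I: 3·139 + 4·13 + 3·22 = 535
Highest: B at 917.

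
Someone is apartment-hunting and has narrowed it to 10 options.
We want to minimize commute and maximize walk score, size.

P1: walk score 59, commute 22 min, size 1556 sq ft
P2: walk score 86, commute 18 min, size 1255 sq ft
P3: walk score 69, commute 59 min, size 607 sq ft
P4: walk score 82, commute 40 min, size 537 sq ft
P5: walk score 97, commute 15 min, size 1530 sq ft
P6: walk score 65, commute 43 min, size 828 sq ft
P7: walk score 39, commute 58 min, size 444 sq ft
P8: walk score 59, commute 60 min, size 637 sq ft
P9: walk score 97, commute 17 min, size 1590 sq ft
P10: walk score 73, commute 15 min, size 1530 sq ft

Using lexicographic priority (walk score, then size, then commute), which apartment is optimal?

First maximize walk score: best is 97, kept {P5, P9}.
Then maximize size: best is 1590, kept {P9}.

P9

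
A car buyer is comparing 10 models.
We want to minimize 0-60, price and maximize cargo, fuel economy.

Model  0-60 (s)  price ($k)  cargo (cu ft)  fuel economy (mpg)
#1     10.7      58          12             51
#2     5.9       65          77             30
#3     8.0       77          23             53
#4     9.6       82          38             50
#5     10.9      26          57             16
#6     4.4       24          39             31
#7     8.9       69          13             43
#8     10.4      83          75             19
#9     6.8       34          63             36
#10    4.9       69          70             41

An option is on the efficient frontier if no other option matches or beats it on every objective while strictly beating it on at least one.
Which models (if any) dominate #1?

none

#2: worse on price (65 vs 58).
#3: worse on price (77 vs 58).
#4: worse on price (82 vs 58).
#5: worse on 0-60 (10.9 vs 10.7).
#6: worse on fuel economy (31 vs 51).
#7: worse on price (69 vs 58).
#8: worse on price (83 vs 58).
#9: worse on fuel economy (36 vs 51).
#10: worse on price (69 vs 58).
No option dominates #1.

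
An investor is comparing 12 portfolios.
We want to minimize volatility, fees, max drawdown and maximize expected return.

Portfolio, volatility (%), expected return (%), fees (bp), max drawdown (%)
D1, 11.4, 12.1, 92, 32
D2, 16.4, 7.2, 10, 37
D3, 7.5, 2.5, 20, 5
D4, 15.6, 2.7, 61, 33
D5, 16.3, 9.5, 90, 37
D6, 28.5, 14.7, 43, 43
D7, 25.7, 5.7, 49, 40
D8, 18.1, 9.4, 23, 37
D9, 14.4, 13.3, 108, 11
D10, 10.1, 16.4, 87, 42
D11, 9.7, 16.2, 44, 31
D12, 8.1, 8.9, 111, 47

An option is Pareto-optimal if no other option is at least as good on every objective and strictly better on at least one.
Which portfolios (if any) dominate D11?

none

D1: worse on volatility (11.4 vs 9.7).
D2: worse on volatility (16.4 vs 9.7).
D3: worse on expected return (2.5 vs 16.2).
D4: worse on volatility (15.6 vs 9.7).
D5: worse on volatility (16.3 vs 9.7).
D6: worse on volatility (28.5 vs 9.7).
D7: worse on volatility (25.7 vs 9.7).
D8: worse on volatility (18.1 vs 9.7).
D9: worse on volatility (14.4 vs 9.7).
D10: worse on volatility (10.1 vs 9.7).
D12: worse on expected return (8.9 vs 16.2).
No option dominates D11.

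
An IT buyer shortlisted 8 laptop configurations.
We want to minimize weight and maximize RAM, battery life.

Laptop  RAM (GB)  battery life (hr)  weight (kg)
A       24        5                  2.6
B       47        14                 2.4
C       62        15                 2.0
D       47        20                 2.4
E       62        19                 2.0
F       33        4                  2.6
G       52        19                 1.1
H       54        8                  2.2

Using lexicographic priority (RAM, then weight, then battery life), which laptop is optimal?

First maximize RAM: best is 62, kept {C, E}.
Then minimize weight: best is 2.0, kept {C, E}.
Then maximize battery life: best is 19, kept {E}.

E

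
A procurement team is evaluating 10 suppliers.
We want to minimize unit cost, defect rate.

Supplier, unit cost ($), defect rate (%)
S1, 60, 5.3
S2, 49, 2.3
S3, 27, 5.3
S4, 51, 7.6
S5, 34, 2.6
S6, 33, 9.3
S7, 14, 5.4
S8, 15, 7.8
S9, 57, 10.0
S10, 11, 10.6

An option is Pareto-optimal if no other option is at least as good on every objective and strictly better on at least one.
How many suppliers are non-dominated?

5

S1: dominated by S2 (unit cost 49≤60, defect rate 2.3≤5.3).
S2: not dominated (best defect rate).
S3: not dominated.
S4: dominated by S2 (unit cost 49≤51, defect rate 2.3≤7.6).
S5: not dominated.
S6: dominated by S3 (unit cost 27≤33, defect rate 5.3≤9.3).
S7: not dominated.
S8: dominated by S7 (unit cost 14≤15, defect rate 5.4≤7.8).
S9: dominated by S2 (unit cost 49≤57, defect rate 2.3≤10.0).
S10: not dominated (best unit cost).
Pareto-optimal: S2, S3, S5, S7, S10 → 5.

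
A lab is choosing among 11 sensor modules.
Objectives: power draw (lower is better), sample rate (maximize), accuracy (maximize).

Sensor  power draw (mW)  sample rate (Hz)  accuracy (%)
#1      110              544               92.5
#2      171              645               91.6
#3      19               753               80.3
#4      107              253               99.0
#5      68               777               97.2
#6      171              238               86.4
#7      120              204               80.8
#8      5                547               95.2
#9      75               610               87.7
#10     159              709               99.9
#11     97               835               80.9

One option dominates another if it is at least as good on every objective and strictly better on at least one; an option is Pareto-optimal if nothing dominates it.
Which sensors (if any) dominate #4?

#1: worse on power draw (110 vs 107).
#2: worse on power draw (171 vs 107).
#3: worse on accuracy (80.3 vs 99.0).
#5: worse on accuracy (97.2 vs 99.0).
#6: worse on power draw (171 vs 107).
#7: worse on power draw (120 vs 107).
#8: worse on accuracy (95.2 vs 99.0).
#9: worse on accuracy (87.7 vs 99.0).
#10: worse on power draw (159 vs 107).
#11: worse on accuracy (80.9 vs 99.0).
No option dominates #4.

none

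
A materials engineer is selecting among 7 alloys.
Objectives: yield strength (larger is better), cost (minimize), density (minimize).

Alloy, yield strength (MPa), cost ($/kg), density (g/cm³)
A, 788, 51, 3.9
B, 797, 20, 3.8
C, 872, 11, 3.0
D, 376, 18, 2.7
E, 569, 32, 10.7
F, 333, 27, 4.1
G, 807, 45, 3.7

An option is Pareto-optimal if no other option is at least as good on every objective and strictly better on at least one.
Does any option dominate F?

B vs F: yield strength 797≥333, cost 20≤27, density 3.8≤4.1 — B is at least as good on every objective and strictly better on at least one, so B dominates F.

Yes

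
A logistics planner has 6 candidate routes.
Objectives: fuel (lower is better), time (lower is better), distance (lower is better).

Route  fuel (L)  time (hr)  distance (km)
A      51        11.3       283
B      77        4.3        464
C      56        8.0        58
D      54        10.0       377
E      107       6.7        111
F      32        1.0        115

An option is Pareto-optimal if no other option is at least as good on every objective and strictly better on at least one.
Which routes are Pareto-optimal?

C, E, F

A: dominated by F (fuel 32≤51, time 1.0≤11.3, distance 115≤283).
B: dominated by F (fuel 32≤77, time 1.0≤4.3, distance 115≤464).
C: not dominated (best distance).
D: dominated by F (fuel 32≤54, time 1.0≤10.0, distance 115≤377).
E: not dominated.
F: not dominated (best fuel).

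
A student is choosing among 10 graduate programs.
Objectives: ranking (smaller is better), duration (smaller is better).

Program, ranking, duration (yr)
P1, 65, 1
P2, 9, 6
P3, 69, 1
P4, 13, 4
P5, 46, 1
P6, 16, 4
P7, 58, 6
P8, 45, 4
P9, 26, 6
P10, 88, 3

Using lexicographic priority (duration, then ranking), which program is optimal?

P5

First minimize duration: best is 1, kept {P1, P3, P5}.
Then minimize ranking: best is 46, kept {P5}.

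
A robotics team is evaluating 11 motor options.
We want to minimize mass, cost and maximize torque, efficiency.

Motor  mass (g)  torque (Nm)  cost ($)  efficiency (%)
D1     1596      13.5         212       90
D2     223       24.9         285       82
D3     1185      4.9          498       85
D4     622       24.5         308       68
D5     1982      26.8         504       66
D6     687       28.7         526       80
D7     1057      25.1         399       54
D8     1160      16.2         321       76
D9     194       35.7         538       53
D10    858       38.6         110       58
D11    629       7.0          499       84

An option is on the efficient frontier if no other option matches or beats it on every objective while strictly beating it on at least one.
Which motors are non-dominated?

D1: not dominated (best efficiency).
D2: not dominated.
D3: not dominated.
D4: dominated by D2 (mass 223≤622, torque 24.9≥24.5, cost 285≤308, efficiency 82≥68).
D5: not dominated.
D6: not dominated.
D7: dominated by D10 (mass 858≤1057, torque 38.6≥25.1, cost 110≤399, efficiency 58≥54).
D8: dominated by D2 (mass 223≤1160, torque 24.9≥16.2, cost 285≤321, efficiency 82≥76).
D9: not dominated (best mass).
D10: not dominated (best torque).
D11: not dominated.

D1, D2, D3, D5, D6, D9, D10, D11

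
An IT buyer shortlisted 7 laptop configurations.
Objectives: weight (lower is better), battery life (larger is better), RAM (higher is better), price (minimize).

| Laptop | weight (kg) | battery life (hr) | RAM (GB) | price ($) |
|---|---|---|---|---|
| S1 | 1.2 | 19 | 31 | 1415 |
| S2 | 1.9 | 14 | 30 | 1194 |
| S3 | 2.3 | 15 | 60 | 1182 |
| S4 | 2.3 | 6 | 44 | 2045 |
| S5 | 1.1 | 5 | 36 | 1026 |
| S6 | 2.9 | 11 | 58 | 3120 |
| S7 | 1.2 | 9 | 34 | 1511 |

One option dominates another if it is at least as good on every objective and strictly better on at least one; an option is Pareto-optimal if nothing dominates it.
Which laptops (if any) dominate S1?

S2: worse on weight (1.9 vs 1.2).
S3: worse on weight (2.3 vs 1.2).
S4: worse on weight (2.3 vs 1.2).
S5: worse on battery life (5 vs 19).
S6: worse on weight (2.9 vs 1.2).
S7: worse on battery life (9 vs 19).
No option dominates S1.

none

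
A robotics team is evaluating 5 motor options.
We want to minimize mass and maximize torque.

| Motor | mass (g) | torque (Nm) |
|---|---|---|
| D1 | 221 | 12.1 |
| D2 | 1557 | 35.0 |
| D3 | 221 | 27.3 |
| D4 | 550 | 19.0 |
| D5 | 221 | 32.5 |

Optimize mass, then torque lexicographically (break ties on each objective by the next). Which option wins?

D5

First minimize mass: best is 221, kept {D1, D3, D5}.
Then maximize torque: best is 32.5, kept {D5}.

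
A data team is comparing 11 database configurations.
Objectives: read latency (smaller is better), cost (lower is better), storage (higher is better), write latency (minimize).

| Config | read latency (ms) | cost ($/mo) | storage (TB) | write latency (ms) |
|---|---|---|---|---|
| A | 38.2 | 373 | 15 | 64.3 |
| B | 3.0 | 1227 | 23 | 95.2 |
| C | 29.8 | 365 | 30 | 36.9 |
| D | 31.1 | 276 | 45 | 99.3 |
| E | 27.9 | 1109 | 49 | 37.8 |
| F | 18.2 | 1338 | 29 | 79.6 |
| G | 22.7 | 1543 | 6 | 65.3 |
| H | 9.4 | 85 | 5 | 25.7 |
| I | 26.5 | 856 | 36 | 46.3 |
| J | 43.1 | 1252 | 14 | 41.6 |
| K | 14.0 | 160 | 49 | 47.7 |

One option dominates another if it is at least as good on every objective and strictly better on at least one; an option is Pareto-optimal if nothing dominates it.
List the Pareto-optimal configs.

B, C, E, H, I, K

A: dominated by C (read latency 29.8≤38.2, cost 365≤373, storage 30≥15, write latency 36.9≤64.3).
B: not dominated (best read latency).
C: not dominated.
D: dominated by K (read latency 14.0≤31.1, cost 160≤276, storage 49≥45, write latency 47.7≤99.3).
E: not dominated.
F: dominated by K (read latency 14.0≤18.2, cost 160≤1338, storage 49≥29, write latency 47.7≤79.6).
G: dominated by K (read latency 14.0≤22.7, cost 160≤1543, storage 49≥6, write latency 47.7≤65.3).
H: not dominated (best cost).
I: not dominated.
J: dominated by C (read latency 29.8≤43.1, cost 365≤1252, storage 30≥14, write latency 36.9≤41.6).
K: not dominated.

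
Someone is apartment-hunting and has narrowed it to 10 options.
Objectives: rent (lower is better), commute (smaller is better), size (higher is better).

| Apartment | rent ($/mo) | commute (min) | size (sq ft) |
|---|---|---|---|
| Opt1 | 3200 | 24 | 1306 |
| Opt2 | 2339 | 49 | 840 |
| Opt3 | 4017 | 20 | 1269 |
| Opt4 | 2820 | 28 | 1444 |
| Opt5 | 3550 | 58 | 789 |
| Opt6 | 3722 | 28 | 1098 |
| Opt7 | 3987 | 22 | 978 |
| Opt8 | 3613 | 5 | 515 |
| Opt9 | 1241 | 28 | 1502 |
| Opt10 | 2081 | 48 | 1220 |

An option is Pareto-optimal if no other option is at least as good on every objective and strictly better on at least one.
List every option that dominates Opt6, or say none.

Opt1: rent 3200≤3722, commute 24≤28, size 1306≥1098 — dominates Opt6.
Opt4: rent 2820≤3722, commute 28≤28, size 1444≥1098 — dominates Opt6.
Opt9: rent 1241≤3722, commute 28≤28, size 1502≥1098 — dominates Opt6.
Others (Opt2, Opt3, Opt5, Opt7, Opt8, Opt10) are each worse than Opt6 on at least one objective.

Opt1, Opt4, Opt9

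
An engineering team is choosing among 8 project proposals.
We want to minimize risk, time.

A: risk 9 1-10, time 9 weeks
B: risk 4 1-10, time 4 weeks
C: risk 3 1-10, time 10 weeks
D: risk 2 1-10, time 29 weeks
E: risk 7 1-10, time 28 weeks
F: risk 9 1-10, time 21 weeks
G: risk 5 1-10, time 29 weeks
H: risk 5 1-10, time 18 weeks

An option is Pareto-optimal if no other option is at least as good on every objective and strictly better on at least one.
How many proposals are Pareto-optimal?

3

A: dominated by B (risk 4≤9, time 4≤9).
B: not dominated (best time).
C: not dominated.
D: not dominated (best risk).
E: dominated by B (risk 4≤7, time 4≤28).
F: dominated by A (risk 9≤9, time 9≤21).
G: dominated by B (risk 4≤5, time 4≤29).
H: dominated by B (risk 4≤5, time 4≤18).
Pareto-optimal: B, C, D → 3.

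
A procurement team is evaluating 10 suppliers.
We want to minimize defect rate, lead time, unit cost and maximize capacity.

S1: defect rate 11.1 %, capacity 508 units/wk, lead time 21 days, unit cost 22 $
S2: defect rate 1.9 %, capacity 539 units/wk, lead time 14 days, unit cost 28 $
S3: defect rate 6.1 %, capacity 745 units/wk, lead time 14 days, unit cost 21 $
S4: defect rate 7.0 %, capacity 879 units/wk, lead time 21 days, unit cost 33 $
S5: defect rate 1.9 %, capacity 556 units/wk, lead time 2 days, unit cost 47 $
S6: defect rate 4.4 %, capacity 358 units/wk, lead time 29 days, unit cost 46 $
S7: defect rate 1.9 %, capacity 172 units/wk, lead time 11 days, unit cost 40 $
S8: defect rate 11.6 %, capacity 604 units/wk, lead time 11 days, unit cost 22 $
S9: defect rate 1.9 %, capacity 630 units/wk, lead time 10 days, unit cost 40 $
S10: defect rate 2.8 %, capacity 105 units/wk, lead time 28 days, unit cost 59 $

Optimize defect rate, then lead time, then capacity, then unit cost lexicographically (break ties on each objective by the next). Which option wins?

S5

First minimize defect rate: best is 1.9, kept {S2, S5, S7, S9}.
Then minimize lead time: best is 2, kept {S5}.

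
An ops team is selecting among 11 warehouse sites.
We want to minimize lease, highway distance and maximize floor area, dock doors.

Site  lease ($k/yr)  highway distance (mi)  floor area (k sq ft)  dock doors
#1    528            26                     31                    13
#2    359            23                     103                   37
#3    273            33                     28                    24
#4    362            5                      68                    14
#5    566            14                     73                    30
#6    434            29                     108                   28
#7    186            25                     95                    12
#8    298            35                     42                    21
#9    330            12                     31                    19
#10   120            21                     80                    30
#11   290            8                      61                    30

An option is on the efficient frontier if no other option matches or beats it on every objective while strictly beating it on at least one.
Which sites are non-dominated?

#1: dominated by #2 (lease 359≤528, highway distance 23≤26, floor area 103≥31, dock doors 37≥13).
#2: not dominated (best dock doors).
#3: dominated by #10 (lease 120≤273, highway distance 21≤33, floor area 80≥28, dock doors 30≥24).
#4: not dominated (best highway distance).
#5: not dominated.
#6: not dominated (best floor area).
#7: not dominated.
#8: dominated by #10 (lease 120≤298, highway distance 21≤35, floor area 80≥42, dock doors 30≥21).
#9: dominated by #11 (lease 290≤330, highway distance 8≤12, floor area 61≥31, dock doors 30≥19).
#10: not dominated (best lease).
#11: not dominated.

#2, #4, #5, #6, #7, #10, #11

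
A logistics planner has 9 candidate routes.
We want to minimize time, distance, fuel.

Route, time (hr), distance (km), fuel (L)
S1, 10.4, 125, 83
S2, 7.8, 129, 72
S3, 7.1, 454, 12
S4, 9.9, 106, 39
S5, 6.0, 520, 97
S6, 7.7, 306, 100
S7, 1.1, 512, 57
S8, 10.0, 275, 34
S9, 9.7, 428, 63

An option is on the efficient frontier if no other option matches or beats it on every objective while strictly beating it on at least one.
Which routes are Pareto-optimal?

S1: dominated by S4 (time 9.9≤10.4, distance 106≤125, fuel 39≤83).
S2: not dominated.
S3: not dominated (best fuel).
S4: not dominated (best distance).
S5: dominated by S7 (time 1.1≤6.0, distance 512≤520, fuel 57≤97).
S6: not dominated.
S7: not dominated (best time).
S8: not dominated.
S9: not dominated.

S2, S3, S4, S6, S7, S8, S9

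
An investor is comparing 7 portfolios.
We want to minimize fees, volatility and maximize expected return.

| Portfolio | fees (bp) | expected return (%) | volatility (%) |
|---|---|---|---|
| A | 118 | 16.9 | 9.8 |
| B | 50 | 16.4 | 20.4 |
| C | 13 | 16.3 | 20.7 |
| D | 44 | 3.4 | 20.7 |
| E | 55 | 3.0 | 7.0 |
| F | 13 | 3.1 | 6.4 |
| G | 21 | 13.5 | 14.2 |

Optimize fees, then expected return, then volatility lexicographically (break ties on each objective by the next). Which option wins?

First minimize fees: best is 13, kept {C, F}.
Then maximize expected return: best is 16.3, kept {C}.

C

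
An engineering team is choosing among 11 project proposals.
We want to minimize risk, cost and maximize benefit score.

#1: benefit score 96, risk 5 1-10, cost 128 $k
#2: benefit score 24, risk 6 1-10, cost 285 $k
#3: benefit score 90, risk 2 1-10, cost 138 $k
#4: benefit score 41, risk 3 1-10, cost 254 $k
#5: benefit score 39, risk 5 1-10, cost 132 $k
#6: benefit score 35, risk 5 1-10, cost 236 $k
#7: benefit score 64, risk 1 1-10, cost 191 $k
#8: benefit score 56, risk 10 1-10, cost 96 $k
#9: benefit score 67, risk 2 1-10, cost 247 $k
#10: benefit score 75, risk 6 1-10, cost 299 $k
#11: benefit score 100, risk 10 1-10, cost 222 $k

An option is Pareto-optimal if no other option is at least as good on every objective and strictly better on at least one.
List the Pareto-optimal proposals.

#1: not dominated.
#2: dominated by #1 (benefit score 96≥24, risk 5≤6, cost 128≤285).
#3: not dominated.
#4: dominated by #3 (benefit score 90≥41, risk 2≤3, cost 138≤254).
#5: dominated by #1 (benefit score 96≥39, risk 5≤5, cost 128≤132).
#6: dominated by #1 (benefit score 96≥35, risk 5≤5, cost 128≤236).
#7: not dominated (best risk).
#8: not dominated (best cost).
#9: dominated by #3 (benefit score 90≥67, risk 2≤2, cost 138≤247).
#10: dominated by #1 (benefit score 96≥75, risk 5≤6, cost 128≤299).
#11: not dominated (best benefit score).

#1, #3, #7, #8, #11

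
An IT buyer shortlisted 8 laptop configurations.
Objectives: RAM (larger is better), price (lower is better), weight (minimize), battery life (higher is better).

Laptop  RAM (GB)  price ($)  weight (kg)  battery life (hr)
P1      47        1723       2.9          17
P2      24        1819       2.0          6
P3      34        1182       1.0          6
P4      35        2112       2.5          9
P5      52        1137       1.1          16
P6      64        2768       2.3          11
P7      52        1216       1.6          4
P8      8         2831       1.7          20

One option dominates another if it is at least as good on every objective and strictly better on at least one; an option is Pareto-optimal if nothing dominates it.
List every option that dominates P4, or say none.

P5: RAM 52≥35, price 1137≤2112, weight 1.1≤2.5, battery life 16≥9 — dominates P4.
Others (P1, P2, P3, P6, P7, P8) are each worse than P4 on at least one objective.

P5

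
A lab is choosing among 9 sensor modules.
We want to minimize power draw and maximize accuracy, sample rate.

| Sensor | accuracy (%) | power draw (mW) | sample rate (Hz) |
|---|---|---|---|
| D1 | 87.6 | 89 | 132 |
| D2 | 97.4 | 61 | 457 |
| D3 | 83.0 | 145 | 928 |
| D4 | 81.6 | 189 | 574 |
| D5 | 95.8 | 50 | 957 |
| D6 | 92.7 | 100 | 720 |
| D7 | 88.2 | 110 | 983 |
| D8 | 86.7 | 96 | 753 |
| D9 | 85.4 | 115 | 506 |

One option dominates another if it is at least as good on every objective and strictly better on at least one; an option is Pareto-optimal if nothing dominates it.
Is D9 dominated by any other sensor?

D5 vs D9: accuracy 95.8≥85.4, power draw 50≤115, sample rate 957≥506 — D5 is at least as good on every objective and strictly better on at least one, so D5 dominates D9.

Yes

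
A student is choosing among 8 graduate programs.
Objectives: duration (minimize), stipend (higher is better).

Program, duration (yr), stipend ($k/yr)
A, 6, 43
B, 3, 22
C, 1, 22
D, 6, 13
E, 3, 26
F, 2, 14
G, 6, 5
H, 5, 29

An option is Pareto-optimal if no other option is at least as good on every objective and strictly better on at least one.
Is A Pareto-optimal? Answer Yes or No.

Yes

B: worse on stipend (22 vs 43).
C: worse on stipend (22 vs 43).
D: worse on stipend (13 vs 43).
E: worse on stipend (26 vs 43).
F: worse on stipend (14 vs 43).
G: worse on stipend (5 vs 43).
H: worse on stipend (29 vs 43).
No option is at least as good as A on every objective and strictly better on one.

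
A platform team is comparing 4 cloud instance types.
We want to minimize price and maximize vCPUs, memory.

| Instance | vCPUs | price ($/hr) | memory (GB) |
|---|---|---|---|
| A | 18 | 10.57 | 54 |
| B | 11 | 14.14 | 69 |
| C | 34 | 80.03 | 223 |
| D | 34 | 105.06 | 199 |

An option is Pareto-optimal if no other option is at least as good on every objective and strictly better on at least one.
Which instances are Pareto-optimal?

A: not dominated (best price).
B: not dominated.
C: not dominated (best memory).
D: dominated by C (vCPUs 34≥34, price 80.03≤105.06, memory 223≥199).

A, B, C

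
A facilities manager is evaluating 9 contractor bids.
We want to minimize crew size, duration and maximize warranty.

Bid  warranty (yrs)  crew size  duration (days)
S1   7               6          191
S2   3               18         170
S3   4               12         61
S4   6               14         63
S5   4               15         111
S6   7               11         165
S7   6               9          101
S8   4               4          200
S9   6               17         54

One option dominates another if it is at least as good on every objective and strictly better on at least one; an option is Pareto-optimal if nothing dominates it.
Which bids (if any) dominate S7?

none

S1: worse on duration (191 vs 101).
S2: worse on warranty (3 vs 6).
S3: worse on warranty (4 vs 6).
S4: worse on crew size (14 vs 9).
S5: worse on warranty (4 vs 6).
S6: worse on crew size (11 vs 9).
S8: worse on warranty (4 vs 6).
S9: worse on crew size (17 vs 9).
No option dominates S7.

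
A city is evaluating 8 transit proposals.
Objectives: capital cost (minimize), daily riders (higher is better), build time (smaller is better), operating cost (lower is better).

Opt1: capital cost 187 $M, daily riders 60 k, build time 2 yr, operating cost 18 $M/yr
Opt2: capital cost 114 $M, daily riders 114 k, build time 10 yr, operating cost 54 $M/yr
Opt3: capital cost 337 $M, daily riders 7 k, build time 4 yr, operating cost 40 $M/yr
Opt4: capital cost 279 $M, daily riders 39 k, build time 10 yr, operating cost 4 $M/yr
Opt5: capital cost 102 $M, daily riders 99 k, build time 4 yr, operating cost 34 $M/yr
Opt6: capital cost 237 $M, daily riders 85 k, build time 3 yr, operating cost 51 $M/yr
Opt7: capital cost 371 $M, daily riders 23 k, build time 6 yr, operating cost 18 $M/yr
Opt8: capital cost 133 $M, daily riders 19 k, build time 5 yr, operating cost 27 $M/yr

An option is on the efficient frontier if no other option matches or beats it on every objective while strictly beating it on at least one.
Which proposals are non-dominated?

Opt1, Opt2, Opt4, Opt5, Opt6, Opt8

Opt1: not dominated (best build time).
Opt2: not dominated (best daily riders).
Opt3: dominated by Opt1 (capital cost 187≤337, daily riders 60≥7, build time 2≤4, operating cost 18≤40).
Opt4: not dominated (best operating cost).
Opt5: not dominated (best capital cost).
Opt6: not dominated.
Opt7: dominated by Opt1 (capital cost 187≤371, daily riders 60≥23, build time 2≤6, operating cost 18≤18).
Opt8: not dominated.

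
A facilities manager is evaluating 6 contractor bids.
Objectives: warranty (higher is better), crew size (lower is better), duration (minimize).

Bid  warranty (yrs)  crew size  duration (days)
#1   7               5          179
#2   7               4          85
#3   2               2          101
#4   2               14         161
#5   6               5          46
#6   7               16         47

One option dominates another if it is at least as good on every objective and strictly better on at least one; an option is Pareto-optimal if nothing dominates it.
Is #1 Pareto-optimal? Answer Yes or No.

No

#2 vs #1: warranty 7≥7, crew size 4≤5, duration 85≤179 — #2 is at least as good on every objective and strictly better on at least one, so #2 dominates #1.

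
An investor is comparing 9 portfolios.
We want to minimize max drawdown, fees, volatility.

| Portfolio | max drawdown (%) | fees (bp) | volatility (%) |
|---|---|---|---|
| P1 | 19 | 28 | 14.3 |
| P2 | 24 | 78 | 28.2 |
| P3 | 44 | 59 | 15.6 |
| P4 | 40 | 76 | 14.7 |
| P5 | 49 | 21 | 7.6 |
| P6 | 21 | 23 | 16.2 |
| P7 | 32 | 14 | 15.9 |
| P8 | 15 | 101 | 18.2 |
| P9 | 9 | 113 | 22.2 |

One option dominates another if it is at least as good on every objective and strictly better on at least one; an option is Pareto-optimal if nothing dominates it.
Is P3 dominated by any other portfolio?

Yes

P1 vs P3: max drawdown 19≤44, fees 28≤59, volatility 14.3≤15.6 — P1 is at least as good on every objective and strictly better on at least one, so P1 dominates P3.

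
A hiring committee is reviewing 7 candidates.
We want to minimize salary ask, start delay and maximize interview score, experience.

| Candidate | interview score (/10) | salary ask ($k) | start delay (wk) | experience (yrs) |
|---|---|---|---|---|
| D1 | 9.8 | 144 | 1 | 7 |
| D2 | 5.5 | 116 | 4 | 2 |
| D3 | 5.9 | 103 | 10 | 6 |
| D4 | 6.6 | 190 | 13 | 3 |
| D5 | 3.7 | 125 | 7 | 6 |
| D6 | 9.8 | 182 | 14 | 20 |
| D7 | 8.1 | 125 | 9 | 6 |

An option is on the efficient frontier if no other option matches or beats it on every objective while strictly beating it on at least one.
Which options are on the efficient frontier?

D1, D2, D3, D5, D6, D7

D1: not dominated (best start delay).
D2: not dominated.
D3: not dominated (best salary ask).
D4: dominated by D1 (interview score 9.8≥6.6, salary ask 144≤190, start delay 1≤13, experience 7≥3).
D5: not dominated.
D6: not dominated (best experience).
D7: not dominated.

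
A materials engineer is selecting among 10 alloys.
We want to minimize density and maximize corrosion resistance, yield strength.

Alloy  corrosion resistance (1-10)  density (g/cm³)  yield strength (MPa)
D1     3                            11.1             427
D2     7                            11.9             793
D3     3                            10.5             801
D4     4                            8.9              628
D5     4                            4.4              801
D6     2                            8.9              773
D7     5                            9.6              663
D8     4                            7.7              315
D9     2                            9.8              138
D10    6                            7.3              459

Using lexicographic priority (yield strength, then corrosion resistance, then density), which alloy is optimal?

First maximize yield strength: best is 801, kept {D3, D5}.
Then maximize corrosion resistance: best is 4, kept {D5}.

D5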